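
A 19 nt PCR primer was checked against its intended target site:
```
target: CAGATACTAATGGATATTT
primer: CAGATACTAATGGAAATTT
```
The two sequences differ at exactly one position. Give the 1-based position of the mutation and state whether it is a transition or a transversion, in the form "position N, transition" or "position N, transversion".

Position 15 changes T→A. T is a pyrimidine and A is a purine, so this is a transversion.

position 15, transversion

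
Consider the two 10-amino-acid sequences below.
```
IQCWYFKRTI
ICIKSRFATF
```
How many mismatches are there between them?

8

Comparing position by position, 8 positions differ: 2 (Q/C), 3 (C/I), 4 (W/K), 5 (Y/S), 6 (F/R), 7 (K/F), 8 (R/A), 10 (I/F).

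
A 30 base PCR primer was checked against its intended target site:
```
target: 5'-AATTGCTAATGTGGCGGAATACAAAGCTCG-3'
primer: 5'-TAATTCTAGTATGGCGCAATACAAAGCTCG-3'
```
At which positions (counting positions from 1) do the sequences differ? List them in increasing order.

Differences at position 1 (A→T), position 3 (T→A), position 5 (G→T), position 9 (A→G), position 11 (G→A), position 17 (G→C).

1, 3, 5, 9, 11, 17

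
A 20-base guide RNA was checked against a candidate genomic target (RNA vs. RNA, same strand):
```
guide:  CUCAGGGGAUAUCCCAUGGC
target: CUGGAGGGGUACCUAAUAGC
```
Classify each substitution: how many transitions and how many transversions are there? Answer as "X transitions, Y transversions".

Mismatches (1-based):
base 3: C→G (pyrimidine→purine, transversion)
base 4: A→G (purine→purine, transition)
base 5: G→A (purine→purine, transition)
base 9: A→G (purine→purine, transition)
base 12: U→C (pyrimidine→pyrimidine, transition)
base 14: C→U (pyrimidine→pyrimidine, transition)
base 15: C→A (pyrimidine→purine, transversion)
base 18: G→A (purine→purine, transition)

6 transitions, 2 transversions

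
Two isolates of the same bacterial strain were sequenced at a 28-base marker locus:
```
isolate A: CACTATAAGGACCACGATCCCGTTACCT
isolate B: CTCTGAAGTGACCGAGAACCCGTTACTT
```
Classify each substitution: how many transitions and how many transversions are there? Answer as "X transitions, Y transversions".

4 transitions, 5 transversions

Mismatches (1-based):
base 2: A→T (purine→pyrimidine, transversion)
base 5: A→G (purine→purine, transition)
base 6: T→A (pyrimidine→purine, transversion)
base 8: A→G (purine→purine, transition)
base 9: G→T (purine→pyrimidine, transversion)
base 14: A→G (purine→purine, transition)
base 15: C→A (pyrimidine→purine, transversion)
base 18: T→A (pyrimidine→purine, transversion)
base 27: C→T (pyrimidine→pyrimidine, transition)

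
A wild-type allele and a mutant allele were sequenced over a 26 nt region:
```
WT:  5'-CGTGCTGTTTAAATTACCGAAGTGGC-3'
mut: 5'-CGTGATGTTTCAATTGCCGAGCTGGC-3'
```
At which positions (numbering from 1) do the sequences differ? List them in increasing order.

Scanning 1-based: 5: C/A; 11: A/C; 16: A/G; 21: A/G; 22: G/C.

5, 11, 16, 21, 22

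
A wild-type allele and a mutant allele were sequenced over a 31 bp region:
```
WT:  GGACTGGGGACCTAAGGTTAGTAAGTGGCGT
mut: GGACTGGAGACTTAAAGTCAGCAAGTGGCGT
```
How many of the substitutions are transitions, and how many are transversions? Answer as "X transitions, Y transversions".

5 transitions, 0 transversions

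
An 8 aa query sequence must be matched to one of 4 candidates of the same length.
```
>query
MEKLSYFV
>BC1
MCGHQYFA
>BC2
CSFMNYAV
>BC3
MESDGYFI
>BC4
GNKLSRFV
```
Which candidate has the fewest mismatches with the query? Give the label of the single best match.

Hamming distances to query — BC1: 5; BC2: 6; BC3: 4; BC4: 3.
Smallest is BC4 with 3 mismatches.

BC4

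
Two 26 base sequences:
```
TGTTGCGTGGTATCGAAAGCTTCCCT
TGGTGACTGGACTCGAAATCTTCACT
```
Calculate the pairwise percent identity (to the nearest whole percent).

73%

Mismatches at positions 3, 6, 7, 11, 12, 19, 24 (1-based): 7 of 26.
Identical positions: 19/26 = 73.08% → 73%.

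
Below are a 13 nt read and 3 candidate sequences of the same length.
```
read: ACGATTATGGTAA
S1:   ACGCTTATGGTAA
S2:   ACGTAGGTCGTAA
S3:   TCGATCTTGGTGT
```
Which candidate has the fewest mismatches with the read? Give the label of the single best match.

S1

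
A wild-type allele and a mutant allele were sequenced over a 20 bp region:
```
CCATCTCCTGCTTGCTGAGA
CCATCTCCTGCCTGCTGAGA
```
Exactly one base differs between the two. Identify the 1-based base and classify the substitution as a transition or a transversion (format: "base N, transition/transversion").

Base 12 changes T→C. T is a pyrimidine and C is a pyrimidine, so this is a transition.

base 12, transition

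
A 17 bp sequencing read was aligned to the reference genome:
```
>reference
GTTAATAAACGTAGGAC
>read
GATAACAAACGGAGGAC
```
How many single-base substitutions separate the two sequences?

3

The sequences differ at bases 2, 6, 12 (1-based) — 3 in total.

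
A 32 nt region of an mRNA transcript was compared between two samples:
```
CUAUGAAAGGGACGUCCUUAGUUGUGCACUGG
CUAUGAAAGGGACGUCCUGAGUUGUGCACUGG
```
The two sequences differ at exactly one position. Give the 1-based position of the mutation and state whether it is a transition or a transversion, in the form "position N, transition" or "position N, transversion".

position 19, transversion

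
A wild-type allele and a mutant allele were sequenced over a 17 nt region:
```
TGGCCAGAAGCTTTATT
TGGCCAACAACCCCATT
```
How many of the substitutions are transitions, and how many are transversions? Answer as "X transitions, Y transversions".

Mismatches (1-based):
position 7: G→A (purine→purine, transition)
position 8: A→C (purine→pyrimidine, transversion)
position 10: G→A (purine→purine, transition)
position 12: T→C (pyrimidine→pyrimidine, transition)
position 13: T→C (pyrimidine→pyrimidine, transition)
position 14: T→C (pyrimidine→pyrimidine, transition)

5 transitions, 1 transversion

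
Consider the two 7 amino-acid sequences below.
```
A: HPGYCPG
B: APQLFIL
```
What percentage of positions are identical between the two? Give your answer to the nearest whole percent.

Mismatches at positions 1, 3, 4, 5, 6, 7 (1-based): 6 of 7.
Identical positions: 1/7 = 14.29% → 14%.

14%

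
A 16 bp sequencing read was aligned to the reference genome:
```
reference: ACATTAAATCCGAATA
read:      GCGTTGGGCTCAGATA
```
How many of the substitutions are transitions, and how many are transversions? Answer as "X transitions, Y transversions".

9 transitions, 0 transversions

Transitions (purine↔purine or pyrimidine↔pyrimidine): 1 A→G, 3 A→G, 6 A→G, 7 A→G, 8 A→G, 9 T→C, 10 C→T, 12 G→A, 13 A→G.
Transversions (purine↔pyrimidine): none.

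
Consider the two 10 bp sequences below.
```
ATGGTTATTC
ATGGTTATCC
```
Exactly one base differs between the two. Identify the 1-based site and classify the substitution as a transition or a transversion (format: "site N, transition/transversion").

Site 9 changes T→C. T is a pyrimidine and C is a pyrimidine, so this is a transition.

site 9, transition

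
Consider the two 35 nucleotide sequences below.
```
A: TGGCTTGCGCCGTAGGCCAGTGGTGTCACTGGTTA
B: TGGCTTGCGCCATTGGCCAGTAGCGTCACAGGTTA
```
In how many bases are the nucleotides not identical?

5

Comparing position by position, 5 bases differ: 12 (G/A), 14 (A/T), 22 (G/A), 24 (T/C), 30 (T/A).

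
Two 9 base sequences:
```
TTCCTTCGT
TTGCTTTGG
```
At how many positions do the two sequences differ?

3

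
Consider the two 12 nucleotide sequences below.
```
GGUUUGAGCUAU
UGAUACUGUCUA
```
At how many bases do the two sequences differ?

9

Comparing position by position, 9 bases differ: 1 (G/U), 3 (U/A), 5 (U/A), 6 (G/C), 7 (A/U), 9 (C/U), 10 (U/C), 11 (A/U), 12 (U/A).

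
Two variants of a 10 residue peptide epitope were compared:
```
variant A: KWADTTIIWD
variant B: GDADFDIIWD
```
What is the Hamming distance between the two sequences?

Comparing position by position, 4 residues differ: 1 (K/G), 2 (W/D), 5 (T/F), 6 (T/D).

4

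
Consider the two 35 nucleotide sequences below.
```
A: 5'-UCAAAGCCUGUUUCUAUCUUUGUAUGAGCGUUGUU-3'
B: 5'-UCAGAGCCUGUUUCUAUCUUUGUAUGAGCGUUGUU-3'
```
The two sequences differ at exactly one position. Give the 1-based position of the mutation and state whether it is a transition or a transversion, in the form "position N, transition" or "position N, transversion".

position 4, transition

Position 4 changes A→G. A is a purine and G is a purine, so this is a transition.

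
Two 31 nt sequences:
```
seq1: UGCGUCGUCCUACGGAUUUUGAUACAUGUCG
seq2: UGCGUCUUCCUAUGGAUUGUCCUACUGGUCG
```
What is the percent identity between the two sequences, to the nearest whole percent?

77%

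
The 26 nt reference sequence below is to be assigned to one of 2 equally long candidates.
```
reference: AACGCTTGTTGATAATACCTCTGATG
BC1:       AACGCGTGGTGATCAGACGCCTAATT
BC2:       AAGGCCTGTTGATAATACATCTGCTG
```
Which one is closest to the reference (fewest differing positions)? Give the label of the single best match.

BC2

BC1 differs at 8 positions; BC2 differs at 4 positions. The closest is BC2.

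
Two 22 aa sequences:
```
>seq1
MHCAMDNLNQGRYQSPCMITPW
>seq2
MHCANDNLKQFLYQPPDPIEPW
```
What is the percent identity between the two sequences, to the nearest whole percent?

Mismatches at positions 5, 9, 11, 12, 15, 17, 18, 20 (1-based): 8 of 22.
Identical positions: 14/22 = 63.64% → 64%.

64%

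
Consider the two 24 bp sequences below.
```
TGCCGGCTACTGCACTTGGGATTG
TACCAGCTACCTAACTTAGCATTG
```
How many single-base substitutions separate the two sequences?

7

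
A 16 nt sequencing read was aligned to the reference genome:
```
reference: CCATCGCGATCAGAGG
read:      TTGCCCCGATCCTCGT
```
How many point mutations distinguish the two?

9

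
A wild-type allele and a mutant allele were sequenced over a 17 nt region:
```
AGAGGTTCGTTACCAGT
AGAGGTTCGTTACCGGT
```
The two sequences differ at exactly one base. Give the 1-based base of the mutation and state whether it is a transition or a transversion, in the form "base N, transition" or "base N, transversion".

base 15, transition

The sequences differ only at base 15: A→G (purine→purine), a transition.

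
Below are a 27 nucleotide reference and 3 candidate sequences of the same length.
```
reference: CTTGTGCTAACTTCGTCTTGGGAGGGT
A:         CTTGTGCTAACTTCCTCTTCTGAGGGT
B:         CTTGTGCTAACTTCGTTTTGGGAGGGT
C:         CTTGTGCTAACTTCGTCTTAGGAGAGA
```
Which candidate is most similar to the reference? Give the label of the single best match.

B

Hamming distances to reference — A: 3; B: 1; C: 3.
Smallest is B with 1 mismatch.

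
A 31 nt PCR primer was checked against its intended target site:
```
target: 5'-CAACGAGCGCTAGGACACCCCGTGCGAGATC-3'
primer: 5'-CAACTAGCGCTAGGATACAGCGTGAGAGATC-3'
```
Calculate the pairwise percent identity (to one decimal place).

Mismatches at positions 5, 16, 19, 20, 25 (1-based): 5 of 31.
Identical positions: 26/31 = 83.87% → 83.9%.

83.9%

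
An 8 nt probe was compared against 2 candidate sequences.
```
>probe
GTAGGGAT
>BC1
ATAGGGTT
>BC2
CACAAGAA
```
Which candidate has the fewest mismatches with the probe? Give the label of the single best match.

BC1 differs at 2 positions; BC2 differs at 6 positions. The closest is BC1.

BC1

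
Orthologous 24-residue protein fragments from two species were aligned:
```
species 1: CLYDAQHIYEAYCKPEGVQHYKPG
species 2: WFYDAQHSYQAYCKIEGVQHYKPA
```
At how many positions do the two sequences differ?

6

Comparing position by position, 6 positions differ: 1 (C/W), 2 (L/F), 8 (I/S), 10 (E/Q), 15 (P/I), 24 (G/A).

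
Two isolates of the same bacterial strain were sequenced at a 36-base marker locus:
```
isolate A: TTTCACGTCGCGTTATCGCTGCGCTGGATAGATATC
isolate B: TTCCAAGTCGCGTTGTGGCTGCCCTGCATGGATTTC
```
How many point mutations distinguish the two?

Comparing position by position, 8 positions differ: 3 (T/C), 6 (C/A), 15 (A/G), 17 (C/G), 23 (G/C), 27 (G/C), 30 (A/G), 34 (A/T).

8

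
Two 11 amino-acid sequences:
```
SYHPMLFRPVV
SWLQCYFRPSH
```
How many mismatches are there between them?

7

Comparing position by position, 7 residues differ: 2 (Y/W), 3 (H/L), 4 (P/Q), 5 (M/C), 6 (L/Y), 10 (V/S), 11 (V/H).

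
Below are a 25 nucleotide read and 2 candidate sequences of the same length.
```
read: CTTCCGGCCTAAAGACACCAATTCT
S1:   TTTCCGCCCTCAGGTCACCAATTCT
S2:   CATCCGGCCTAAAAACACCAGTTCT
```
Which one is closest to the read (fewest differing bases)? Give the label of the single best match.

S2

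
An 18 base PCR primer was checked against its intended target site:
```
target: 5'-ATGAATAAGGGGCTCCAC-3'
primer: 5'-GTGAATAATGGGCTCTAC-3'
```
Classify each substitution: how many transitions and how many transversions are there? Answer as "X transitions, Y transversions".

2 transitions, 1 transversion

Mismatches (1-based):
base 1: A→G (purine→purine, transition)
base 9: G→T (purine→pyrimidine, transversion)
base 16: C→T (pyrimidine→pyrimidine, transition)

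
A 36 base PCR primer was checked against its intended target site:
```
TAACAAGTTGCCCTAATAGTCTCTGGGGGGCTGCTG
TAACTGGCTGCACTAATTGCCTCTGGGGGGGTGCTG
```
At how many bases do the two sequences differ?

7

Comparing position by position, 7 bases differ: 5 (A/T), 6 (A/G), 8 (T/C), 12 (C/A), 18 (A/T), 20 (T/C), 31 (C/G).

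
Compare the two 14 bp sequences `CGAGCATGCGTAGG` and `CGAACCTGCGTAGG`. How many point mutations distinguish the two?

Mismatches (1-based): site 4: G→A; site 6: A→C.

2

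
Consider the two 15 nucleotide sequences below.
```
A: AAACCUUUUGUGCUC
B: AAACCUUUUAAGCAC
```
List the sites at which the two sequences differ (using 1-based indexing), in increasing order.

Differences at site 10 (G→A), site 11 (U→A), site 14 (U→A).

10, 11, 14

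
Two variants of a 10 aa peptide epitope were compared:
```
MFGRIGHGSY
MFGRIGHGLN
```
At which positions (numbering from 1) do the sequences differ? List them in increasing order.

9, 10

Scanning 1-based: 9: S/L; 10: Y/N.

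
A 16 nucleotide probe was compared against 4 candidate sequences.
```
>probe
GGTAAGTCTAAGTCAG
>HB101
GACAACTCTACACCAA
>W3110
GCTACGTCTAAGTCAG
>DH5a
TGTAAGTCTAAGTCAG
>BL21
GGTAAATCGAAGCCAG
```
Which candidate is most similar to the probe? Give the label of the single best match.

Hamming distances to probe — HB101: 7; W3110: 2; DH5a: 1; BL21: 3.
Smallest is DH5a with 1 mismatch.

DH5a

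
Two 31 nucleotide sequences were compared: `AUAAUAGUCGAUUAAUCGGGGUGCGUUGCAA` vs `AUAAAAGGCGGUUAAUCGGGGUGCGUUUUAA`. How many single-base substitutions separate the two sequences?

5

Comparing position by position, 5 sites differ: 5 (U/A), 8 (U/G), 11 (A/G), 28 (G/U), 29 (C/U).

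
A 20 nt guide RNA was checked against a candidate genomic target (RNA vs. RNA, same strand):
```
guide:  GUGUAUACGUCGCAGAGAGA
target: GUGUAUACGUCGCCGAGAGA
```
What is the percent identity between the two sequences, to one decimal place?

95.0%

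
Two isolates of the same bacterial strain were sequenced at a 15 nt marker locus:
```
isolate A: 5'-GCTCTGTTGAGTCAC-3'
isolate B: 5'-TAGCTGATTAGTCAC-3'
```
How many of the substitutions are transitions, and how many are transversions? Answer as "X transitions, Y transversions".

Mismatches (1-based):
site 1: G→T (purine→pyrimidine, transversion)
site 2: C→A (pyrimidine→purine, transversion)
site 3: T→G (pyrimidine→purine, transversion)
site 7: T→A (pyrimidine→purine, transversion)
site 9: G→T (purine→pyrimidine, transversion)

0 transitions, 5 transversions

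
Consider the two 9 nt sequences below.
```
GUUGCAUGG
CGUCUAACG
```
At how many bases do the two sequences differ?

Mismatches (1-based): base 1: G→C; base 2: U→G; base 4: G→C; base 5: C→U; base 7: U→A; base 8: G→C.

6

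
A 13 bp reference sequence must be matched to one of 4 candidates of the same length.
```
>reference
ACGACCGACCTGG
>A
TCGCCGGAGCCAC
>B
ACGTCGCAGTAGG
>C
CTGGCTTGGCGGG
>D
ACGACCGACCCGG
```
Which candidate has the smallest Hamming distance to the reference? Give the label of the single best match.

D

Hamming distances to reference — A: 7; B: 6; C: 8; D: 1.
Smallest is D with 1 mismatch.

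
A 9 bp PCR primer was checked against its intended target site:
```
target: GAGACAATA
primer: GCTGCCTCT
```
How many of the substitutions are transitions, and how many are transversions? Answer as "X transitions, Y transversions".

Transitions (purine↔purine or pyrimidine↔pyrimidine): 4 A→G, 8 T→C.
Transversions (purine↔pyrimidine): 2 A→C, 3 G→T, 6 A→C, 7 A→T, 9 A→T.

2 transitions, 5 transversions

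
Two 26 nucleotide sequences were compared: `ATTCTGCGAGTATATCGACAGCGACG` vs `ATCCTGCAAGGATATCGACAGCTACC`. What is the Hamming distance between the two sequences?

Mismatches (1-based): position 3: T→C; position 8: G→A; position 11: T→G; position 23: G→T; position 26: G→C.

5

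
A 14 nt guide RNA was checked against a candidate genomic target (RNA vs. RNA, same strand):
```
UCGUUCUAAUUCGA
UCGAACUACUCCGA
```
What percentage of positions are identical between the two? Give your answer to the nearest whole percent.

4 positions differ (4, 5, 9, 11), so 10 of 14 match: 10/14 = 71.43%.

71%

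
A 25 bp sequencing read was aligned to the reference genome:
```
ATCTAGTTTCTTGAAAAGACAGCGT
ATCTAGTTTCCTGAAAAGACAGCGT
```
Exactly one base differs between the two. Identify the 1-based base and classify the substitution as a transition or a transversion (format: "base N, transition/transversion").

The sequences differ only at base 11: T→C (pyrimidine→pyrimidine), a transition.

base 11, transition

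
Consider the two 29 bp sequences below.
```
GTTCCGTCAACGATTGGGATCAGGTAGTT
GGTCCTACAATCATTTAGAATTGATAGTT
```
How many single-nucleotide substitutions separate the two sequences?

Comparing position by position, 11 sites differ: 2 (T/G), 6 (G/T), 7 (T/A), 11 (C/T), 12 (G/C), 16 (G/T), 17 (G/A), 20 (T/A), 21 (C/T), 22 (A/T), 24 (G/A).

11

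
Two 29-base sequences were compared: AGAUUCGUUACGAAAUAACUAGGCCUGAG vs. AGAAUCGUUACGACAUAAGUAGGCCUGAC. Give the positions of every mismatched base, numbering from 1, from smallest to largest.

4, 14, 19, 29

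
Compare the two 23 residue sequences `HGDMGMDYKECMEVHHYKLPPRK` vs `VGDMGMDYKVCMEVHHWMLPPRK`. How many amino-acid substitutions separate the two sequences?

Mismatches (1-based): position 1: H→V; position 10: E→V; position 17: Y→W; position 18: K→M.

4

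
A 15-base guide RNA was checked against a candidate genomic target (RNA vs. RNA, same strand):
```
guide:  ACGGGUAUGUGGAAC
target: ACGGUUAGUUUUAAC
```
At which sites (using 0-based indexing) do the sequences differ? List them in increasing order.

4, 7, 8, 10, 11

Scanning 0-based: 4: G/U; 7: U/G; 8: G/U; 10: G/U; 11: G/U.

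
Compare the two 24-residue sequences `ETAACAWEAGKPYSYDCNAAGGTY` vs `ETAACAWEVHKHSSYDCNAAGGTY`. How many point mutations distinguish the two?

4

Mismatches (1-based): residue 9: A→V; residue 10: G→H; residue 12: P→H; residue 13: Y→S.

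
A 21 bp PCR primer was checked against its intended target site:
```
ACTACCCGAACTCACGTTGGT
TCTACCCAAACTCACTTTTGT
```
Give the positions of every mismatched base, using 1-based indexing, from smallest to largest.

Scanning 1-based: 1: A/T; 8: G/A; 16: G/T; 19: G/T.

1, 8, 16, 19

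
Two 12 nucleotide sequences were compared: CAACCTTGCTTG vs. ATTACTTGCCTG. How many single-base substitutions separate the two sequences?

5

Comparing position by position, 5 bases differ: 1 (C/A), 2 (A/T), 3 (A/T), 4 (C/A), 10 (T/C).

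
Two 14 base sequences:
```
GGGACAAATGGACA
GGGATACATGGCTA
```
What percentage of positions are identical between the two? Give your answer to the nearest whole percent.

4 positions differ (5, 7, 12, 13), so 10 of 14 match: 10/14 = 71.43%.

71%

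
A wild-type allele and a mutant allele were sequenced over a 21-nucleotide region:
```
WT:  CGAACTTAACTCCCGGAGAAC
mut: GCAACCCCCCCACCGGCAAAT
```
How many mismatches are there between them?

Comparing position by position, 11 positions differ: 1 (C/G), 2 (G/C), 6 (T/C), 7 (T/C), 8 (A/C), 9 (A/C), 11 (T/C), 12 (C/A), 17 (A/C), 18 (G/A), 21 (C/T).

11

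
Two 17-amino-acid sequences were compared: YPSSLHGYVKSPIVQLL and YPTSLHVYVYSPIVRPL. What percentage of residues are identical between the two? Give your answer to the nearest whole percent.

71%

5 positions differ (3, 7, 10, 15, 16), so 12 of 17 match: 12/17 = 70.59%.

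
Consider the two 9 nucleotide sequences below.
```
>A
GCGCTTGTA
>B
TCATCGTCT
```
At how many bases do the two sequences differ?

Comparing position by position, 8 bases differ: 1 (G/T), 3 (G/A), 4 (C/T), 5 (T/C), 6 (T/G), 7 (G/T), 8 (T/C), 9 (A/T).

8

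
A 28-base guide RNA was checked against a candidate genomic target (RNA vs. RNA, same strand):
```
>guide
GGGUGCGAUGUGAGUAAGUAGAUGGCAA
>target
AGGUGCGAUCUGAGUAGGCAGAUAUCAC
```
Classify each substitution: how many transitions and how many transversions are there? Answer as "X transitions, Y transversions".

Transitions (purine↔purine or pyrimidine↔pyrimidine): 1 G→A, 17 A→G, 19 U→C, 24 G→A.
Transversions (purine↔pyrimidine): 10 G→C, 25 G→U, 28 A→C.

4 transitions, 3 transversions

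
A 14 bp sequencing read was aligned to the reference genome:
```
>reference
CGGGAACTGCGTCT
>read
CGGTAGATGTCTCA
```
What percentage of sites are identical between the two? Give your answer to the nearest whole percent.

57%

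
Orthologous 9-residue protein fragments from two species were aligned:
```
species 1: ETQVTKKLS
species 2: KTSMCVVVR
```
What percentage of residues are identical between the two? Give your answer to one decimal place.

11.1%

Mismatches at positions 1, 3, 4, 5, 6, 7, 8, 9 (1-based): 8 of 9.
Identical positions: 1/9 = 11.11% → 11.1%.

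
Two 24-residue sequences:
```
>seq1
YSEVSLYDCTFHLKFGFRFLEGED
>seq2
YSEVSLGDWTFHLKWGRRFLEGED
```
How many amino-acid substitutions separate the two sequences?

Comparing position by position, 4 residues differ: 7 (Y/G), 9 (C/W), 15 (F/W), 17 (F/R).

4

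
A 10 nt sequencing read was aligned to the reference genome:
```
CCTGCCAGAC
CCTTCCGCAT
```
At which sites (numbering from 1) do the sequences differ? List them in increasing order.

Differences at site 4 (G→T), site 7 (A→G), site 8 (G→C), site 10 (C→T).

4, 7, 8, 10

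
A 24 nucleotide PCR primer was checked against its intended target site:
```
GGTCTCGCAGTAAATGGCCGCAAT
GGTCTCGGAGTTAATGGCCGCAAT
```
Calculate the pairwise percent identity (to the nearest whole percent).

92%

Mismatches at positions 8, 12 (1-based): 2 of 24.
Identical positions: 22/24 = 91.67% → 92%.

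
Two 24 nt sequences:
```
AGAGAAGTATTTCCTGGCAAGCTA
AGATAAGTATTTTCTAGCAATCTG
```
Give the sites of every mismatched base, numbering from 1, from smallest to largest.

Scanning 1-based: 4: G/T; 13: C/T; 16: G/A; 21: G/T; 24: A/G.

4, 13, 16, 21, 24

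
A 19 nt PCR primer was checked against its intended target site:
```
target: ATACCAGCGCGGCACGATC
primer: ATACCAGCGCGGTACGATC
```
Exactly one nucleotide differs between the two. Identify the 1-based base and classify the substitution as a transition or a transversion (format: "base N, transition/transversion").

base 13, transition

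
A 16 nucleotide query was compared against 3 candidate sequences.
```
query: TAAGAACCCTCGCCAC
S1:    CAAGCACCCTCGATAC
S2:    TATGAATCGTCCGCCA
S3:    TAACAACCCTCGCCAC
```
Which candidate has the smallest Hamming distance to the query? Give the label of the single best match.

S3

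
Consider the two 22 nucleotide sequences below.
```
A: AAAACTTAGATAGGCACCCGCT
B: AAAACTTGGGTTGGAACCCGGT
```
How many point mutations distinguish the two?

Comparing position by position, 5 sites differ: 8 (A/G), 10 (A/G), 12 (A/T), 15 (C/A), 21 (C/G).

5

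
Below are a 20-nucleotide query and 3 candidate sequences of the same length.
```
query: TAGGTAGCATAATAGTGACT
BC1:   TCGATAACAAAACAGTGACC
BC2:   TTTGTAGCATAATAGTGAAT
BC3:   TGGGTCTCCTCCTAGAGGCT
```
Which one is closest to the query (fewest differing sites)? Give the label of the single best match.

Hamming distances to query — BC1: 6; BC2: 3; BC3: 8.
Smallest is BC2 with 3 mismatches.

BC2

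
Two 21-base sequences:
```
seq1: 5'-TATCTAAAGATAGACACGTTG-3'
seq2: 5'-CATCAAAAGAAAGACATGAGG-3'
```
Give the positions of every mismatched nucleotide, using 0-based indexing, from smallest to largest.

Differences at position 0 (T→C), position 4 (T→A), position 10 (T→A), position 16 (C→T), position 18 (T→A), position 19 (T→G).

0, 4, 10, 16, 18, 19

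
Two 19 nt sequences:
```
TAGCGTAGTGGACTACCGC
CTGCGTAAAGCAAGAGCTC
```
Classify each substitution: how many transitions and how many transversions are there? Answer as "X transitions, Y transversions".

Mismatches (1-based):
site 1: T→C (pyrimidine→pyrimidine, transition)
site 2: A→T (purine→pyrimidine, transversion)
site 8: G→A (purine→purine, transition)
site 9: T→A (pyrimidine→purine, transversion)
site 11: G→C (purine→pyrimidine, transversion)
site 13: C→A (pyrimidine→purine, transversion)
site 14: T→G (pyrimidine→purine, transversion)
site 16: C→G (pyrimidine→purine, transversion)
site 18: G→T (purine→pyrimidine, transversion)

2 transitions, 7 transversions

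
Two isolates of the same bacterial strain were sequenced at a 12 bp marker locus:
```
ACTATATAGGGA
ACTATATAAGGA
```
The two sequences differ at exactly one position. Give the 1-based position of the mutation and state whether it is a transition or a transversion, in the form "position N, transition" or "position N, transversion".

Position 9 changes G→A. G is a purine and A is a purine, so this is a transition.

position 9, transition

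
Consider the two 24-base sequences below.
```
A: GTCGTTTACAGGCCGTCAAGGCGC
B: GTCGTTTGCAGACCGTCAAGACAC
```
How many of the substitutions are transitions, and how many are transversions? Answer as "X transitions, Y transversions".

4 transitions, 0 transversions

Mismatches (1-based):
position 8: A→G (purine→purine, transition)
position 12: G→A (purine→purine, transition)
position 21: G→A (purine→purine, transition)
position 23: G→A (purine→purine, transition)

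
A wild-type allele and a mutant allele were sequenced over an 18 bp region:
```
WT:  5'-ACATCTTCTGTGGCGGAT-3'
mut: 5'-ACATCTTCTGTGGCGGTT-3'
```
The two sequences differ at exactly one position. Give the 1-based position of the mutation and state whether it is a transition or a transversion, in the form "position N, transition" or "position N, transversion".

Position 17 changes A→T. A is a purine and T is a pyrimidine, so this is a transversion.

position 17, transversion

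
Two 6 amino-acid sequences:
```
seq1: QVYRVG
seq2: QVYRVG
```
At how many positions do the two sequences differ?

The two sequences are identical at every position.

0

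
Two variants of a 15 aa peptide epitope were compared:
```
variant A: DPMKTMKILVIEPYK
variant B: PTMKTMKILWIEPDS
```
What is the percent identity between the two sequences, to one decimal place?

Mismatches at positions 1, 2, 10, 14, 15 (1-based): 5 of 15.
Identical positions: 10/15 = 66.67% → 66.7%.

66.7%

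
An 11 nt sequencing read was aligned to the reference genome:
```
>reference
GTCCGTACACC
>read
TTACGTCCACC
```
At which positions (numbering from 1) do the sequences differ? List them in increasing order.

1, 3, 7

Scanning 1-based: 1: G/T; 3: C/A; 7: A/C.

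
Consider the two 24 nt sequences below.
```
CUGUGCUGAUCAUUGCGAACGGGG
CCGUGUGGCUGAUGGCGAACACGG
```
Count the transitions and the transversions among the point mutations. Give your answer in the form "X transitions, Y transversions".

Transitions (purine↔purine or pyrimidine↔pyrimidine): 2 U→C, 6 C→U, 21 G→A.
Transversions (purine↔pyrimidine): 7 U→G, 9 A→C, 11 C→G, 14 U→G, 22 G→C.

3 transitions, 5 transversions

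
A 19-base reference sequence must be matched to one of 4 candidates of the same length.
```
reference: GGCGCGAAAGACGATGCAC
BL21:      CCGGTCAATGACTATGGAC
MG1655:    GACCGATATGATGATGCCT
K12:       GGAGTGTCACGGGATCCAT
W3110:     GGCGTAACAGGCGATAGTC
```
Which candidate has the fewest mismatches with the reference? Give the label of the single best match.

W3110

BL21 differs at 8 positions; MG1655 differs at 9 positions; K12 differs at 9 positions; W3110 differs at 7 positions. The closest is W3110.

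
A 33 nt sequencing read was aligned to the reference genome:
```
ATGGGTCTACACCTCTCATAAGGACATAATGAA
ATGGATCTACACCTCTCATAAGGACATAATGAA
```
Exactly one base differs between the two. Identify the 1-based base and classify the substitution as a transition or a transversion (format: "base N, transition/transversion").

base 5, transition

The sequences differ only at base 5: G→A (purine→purine), a transition.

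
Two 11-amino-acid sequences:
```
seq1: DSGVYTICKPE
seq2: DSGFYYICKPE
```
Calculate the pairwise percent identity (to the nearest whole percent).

82%

Mismatches at positions 4, 6 (1-based): 2 of 11.
Identical positions: 9/11 = 81.82% → 82%.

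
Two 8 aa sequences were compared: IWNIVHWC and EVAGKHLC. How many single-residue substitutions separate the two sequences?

Mismatches (1-based): position 1: I→E; position 2: W→V; position 3: N→A; position 4: I→G; position 5: V→K; position 7: W→L.

6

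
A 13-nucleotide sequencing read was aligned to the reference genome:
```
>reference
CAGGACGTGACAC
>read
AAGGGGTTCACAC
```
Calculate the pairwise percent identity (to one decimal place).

Mismatches at positions 1, 5, 6, 7, 9 (1-based): 5 of 13.
Identical positions: 8/13 = 61.54% → 61.5%.

61.5%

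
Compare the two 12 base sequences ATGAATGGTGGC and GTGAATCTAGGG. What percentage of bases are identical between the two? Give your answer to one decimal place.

5 positions differ (1, 7, 8, 9, 12), so 7 of 12 match: 7/12 = 58.33%.

58.3%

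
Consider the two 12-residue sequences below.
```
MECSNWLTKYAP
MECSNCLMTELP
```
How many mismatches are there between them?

5

Comparing position by position, 5 positions differ: 6 (W/C), 8 (T/M), 9 (K/T), 10 (Y/E), 11 (A/L).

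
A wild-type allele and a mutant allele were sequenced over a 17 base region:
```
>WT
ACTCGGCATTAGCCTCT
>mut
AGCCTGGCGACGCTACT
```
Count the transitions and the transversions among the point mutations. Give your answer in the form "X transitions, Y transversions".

Transitions (purine↔purine or pyrimidine↔pyrimidine): 3 T→C, 14 C→T.
Transversions (purine↔pyrimidine): 2 C→G, 5 G→T, 7 C→G, 8 A→C, 9 T→G, 10 T→A, 11 A→C, 15 T→A.

2 transitions, 8 transversions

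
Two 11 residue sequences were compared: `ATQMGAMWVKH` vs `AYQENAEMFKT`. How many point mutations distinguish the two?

Mismatches (1-based): position 2: T→Y; position 4: M→E; position 5: G→N; position 7: M→E; position 8: W→M; position 9: V→F; position 11: H→T.

7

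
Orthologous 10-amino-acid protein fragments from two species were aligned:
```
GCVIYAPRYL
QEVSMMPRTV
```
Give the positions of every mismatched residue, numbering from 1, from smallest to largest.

1, 2, 4, 5, 6, 9, 10

Scanning 1-based: 1: G/Q; 2: C/E; 4: I/S; 5: Y/M; 6: A/M; 9: Y/T; 10: L/V.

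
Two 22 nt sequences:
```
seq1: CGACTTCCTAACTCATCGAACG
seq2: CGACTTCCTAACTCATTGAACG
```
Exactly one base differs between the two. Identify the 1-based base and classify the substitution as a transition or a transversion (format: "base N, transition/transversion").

The sequences differ only at base 17: C→T (pyrimidine→pyrimidine), a transition.

base 17, transition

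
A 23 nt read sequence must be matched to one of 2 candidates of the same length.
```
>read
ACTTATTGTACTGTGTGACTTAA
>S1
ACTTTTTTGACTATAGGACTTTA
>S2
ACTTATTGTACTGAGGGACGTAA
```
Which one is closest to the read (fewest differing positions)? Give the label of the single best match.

S2

S1 differs at 7 positions; S2 differs at 3 positions. The closest is S2.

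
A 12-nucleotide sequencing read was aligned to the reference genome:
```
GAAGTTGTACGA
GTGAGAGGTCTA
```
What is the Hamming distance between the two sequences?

Comparing position by position, 8 positions differ: 2 (A/T), 3 (A/G), 4 (G/A), 5 (T/G), 6 (T/A), 8 (T/G), 9 (A/T), 11 (G/T).

8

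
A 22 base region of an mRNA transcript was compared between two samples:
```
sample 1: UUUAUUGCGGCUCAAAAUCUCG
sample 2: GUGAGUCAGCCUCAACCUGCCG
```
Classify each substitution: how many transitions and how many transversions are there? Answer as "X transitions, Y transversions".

1 transition, 9 transversions

Transitions (purine↔purine or pyrimidine↔pyrimidine): 20 U→C.
Transversions (purine↔pyrimidine): 1 U→G, 3 U→G, 5 U→G, 7 G→C, 8 C→A, 10 G→C, 16 A→C, 17 A→C, 19 C→G.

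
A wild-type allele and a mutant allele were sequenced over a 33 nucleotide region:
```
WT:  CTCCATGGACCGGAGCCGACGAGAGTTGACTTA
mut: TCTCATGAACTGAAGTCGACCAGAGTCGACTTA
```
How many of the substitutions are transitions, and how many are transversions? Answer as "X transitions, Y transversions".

Mismatches (1-based):
position 1: C→T (pyrimidine→pyrimidine, transition)
position 2: T→C (pyrimidine→pyrimidine, transition)
position 3: C→T (pyrimidine→pyrimidine, transition)
position 8: G→A (purine→purine, transition)
position 11: C→T (pyrimidine→pyrimidine, transition)
position 13: G→A (purine→purine, transition)
position 16: C→T (pyrimidine→pyrimidine, transition)
position 21: G→C (purine→pyrimidine, transversion)
position 27: T→C (pyrimidine→pyrimidine, transition)

8 transitions, 1 transversion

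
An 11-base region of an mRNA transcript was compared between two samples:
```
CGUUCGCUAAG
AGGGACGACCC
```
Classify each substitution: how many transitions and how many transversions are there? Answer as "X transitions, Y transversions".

0 transitions, 10 transversions

Mismatches (1-based):
base 1: C→A (pyrimidine→purine, transversion)
base 3: U→G (pyrimidine→purine, transversion)
base 4: U→G (pyrimidine→purine, transversion)
base 5: C→A (pyrimidine→purine, transversion)
base 6: G→C (purine→pyrimidine, transversion)
base 7: C→G (pyrimidine→purine, transversion)
base 8: U→A (pyrimidine→purine, transversion)
base 9: A→C (purine→pyrimidine, transversion)
base 10: A→C (purine→pyrimidine, transversion)
base 11: G→C (purine→pyrimidine, transversion)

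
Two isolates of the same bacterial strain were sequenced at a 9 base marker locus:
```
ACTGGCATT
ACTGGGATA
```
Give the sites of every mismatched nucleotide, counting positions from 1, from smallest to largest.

6, 9

Scanning 1-based: 6: C/G; 9: T/A.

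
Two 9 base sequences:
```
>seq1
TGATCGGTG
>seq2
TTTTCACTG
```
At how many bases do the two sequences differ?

Mismatches (1-based): base 2: G→T; base 3: A→T; base 6: G→A; base 7: G→C.

4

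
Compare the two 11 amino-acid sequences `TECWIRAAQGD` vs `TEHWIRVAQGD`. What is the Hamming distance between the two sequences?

Comparing position by position, 2 positions differ: 3 (C/H), 7 (A/V).

2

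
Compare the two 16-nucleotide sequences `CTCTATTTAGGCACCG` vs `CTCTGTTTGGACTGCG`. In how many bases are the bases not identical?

Mismatches (1-based): base 5: A→G; base 9: A→G; base 11: G→A; base 13: A→T; base 14: C→G.

5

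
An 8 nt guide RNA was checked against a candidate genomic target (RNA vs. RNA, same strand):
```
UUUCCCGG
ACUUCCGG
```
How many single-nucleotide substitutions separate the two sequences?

3

The sequences differ at sites 1, 2, 4 (1-based) — 3 in total.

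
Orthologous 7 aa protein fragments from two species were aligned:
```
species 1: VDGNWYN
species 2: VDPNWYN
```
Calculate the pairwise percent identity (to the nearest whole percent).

86%

Mismatch at position 3 (1-based): 1 of 7.
Identical positions: 6/7 = 85.71% → 86%.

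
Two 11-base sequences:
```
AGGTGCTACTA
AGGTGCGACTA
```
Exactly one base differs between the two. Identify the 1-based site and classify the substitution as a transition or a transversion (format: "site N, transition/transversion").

The sequences differ only at site 7: T→G (pyrimidine→purine), a transversion.

site 7, transversion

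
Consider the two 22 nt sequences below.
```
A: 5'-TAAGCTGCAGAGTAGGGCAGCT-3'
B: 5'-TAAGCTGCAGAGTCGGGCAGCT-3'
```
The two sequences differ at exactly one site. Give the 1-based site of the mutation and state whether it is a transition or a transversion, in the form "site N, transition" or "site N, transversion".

site 14, transversion

The sequences differ only at site 14: A→C (purine→pyrimidine), a transversion.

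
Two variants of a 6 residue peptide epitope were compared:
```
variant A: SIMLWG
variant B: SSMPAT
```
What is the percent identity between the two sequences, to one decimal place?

33.3%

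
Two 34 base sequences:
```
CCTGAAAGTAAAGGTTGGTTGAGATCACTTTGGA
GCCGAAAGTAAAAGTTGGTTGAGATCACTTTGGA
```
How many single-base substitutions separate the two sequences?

3

The sequences differ at bases 1, 3, 13 (1-based) — 3 in total.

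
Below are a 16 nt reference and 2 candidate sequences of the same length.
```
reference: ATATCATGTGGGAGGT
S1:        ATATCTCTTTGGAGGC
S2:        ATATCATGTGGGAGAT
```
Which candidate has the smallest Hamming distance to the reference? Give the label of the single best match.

S2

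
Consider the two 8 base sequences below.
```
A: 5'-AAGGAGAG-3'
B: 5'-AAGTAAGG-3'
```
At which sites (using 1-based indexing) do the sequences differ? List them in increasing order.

4, 6, 7

Scanning 1-based: 4: G/T; 6: G/A; 7: A/G.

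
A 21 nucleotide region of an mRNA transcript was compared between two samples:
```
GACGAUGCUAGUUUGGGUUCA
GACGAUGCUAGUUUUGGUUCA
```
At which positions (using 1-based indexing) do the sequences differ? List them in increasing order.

15

Differences at position 15 (G→U).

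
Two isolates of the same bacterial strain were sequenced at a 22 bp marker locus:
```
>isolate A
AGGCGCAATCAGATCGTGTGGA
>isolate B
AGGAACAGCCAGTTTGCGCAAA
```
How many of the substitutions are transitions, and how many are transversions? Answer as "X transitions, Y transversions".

Transitions (purine↔purine or pyrimidine↔pyrimidine): 5 G→A, 8 A→G, 9 T→C, 15 C→T, 17 T→C, 19 T→C, 20 G→A, 21 G→A.
Transversions (purine↔pyrimidine): 4 C→A, 13 A→T.

8 transitions, 2 transversions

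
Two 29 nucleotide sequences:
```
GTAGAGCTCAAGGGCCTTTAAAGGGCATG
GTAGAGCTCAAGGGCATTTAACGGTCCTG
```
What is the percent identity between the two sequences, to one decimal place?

86.2%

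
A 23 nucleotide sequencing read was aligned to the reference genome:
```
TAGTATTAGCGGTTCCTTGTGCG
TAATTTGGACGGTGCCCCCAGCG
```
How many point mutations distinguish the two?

Comparing position by position, 10 bases differ: 3 (G/A), 5 (A/T), 7 (T/G), 8 (A/G), 9 (G/A), 14 (T/G), 17 (T/C), 18 (T/C), 19 (G/C), 20 (T/A).

10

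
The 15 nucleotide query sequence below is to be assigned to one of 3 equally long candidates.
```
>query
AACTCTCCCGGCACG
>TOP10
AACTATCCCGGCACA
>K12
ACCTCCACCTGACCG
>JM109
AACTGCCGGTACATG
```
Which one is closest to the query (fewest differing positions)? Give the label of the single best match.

TOP10

Hamming distances to query — TOP10: 2; K12: 6; JM109: 7.
Smallest is TOP10 with 2 mismatches.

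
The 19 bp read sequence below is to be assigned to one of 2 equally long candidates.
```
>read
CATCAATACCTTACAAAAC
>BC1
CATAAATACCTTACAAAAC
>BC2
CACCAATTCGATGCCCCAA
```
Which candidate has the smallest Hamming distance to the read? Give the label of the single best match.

BC1 differs at 1 site; BC2 differs at 9 sites. The closest is BC1.

BC1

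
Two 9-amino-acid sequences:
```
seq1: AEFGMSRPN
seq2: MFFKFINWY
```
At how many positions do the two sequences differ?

The sequences differ at positions 1, 2, 4, 5, 6, 7, 8, 9 (1-based) — 8 in total.

8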